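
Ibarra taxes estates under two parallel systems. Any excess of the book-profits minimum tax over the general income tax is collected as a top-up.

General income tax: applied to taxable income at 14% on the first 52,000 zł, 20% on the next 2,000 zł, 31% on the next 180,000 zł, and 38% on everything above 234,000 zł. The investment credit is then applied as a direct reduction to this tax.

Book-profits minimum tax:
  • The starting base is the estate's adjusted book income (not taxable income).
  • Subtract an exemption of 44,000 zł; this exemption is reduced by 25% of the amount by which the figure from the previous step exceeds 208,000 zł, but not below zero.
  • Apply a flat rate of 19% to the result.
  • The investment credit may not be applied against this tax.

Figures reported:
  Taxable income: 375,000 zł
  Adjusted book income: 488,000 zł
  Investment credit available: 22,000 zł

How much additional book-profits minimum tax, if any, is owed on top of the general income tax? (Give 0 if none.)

0 zł

General income tax:
  52,000 zł × 14% = 7,280 zł
  2,000 zł × 20% = 400 zł
  180,000 zł × 31% = 55,800 zł
  141,000 zł × 38% = 53,580 zł
  → 117,060 zł
  Less investment credit 22,000 zł → 95,060 zł

Book-profits minimum tax:
  Base (adjusted book income): 488,000 zł
  Exemption: 25% × (488,000 zł − 208,000 zł) = 70,000 zł ≥ 44,000 zł, so the exemption is fully phased out
  Base: 488,000 zł − 0 zł = 488,000 zł
  488,000 zł × 19% = 92,720 zł

92,720 zł ≤ 95,060 zł, so no add-on is due.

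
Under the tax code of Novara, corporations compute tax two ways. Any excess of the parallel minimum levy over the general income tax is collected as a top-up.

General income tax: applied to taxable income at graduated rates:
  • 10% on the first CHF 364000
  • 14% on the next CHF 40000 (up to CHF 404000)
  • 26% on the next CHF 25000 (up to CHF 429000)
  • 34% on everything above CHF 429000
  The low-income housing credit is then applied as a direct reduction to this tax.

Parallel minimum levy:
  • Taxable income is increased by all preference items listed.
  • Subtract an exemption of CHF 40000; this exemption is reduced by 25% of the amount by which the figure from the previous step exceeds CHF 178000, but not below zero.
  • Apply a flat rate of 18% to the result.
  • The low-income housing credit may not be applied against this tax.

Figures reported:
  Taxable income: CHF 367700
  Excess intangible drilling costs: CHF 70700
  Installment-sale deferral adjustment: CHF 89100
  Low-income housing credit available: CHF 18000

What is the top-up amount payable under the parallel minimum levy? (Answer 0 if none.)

CHF 76032

General income tax:
  CHF 364000 × 10% = CHF 36400
  CHF 3700 × 14% = CHF 518
  → CHF 36918
  Less low-income housing credit CHF 18000 → CHF 18918

Parallel minimum levy:
  Adjusted income: CHF 367700 + CHF 70700 + CHF 89100 = CHF 527500
  Exemption: 25% × (CHF 527500 − CHF 178000) = CHF 87375 ≥ CHF 40000, so the exemption is fully phased out
  Base: CHF 527500 − CHF 0 = CHF 527500
  CHF 527500 × 18% = CHF 94950

Excess of parallel minimum levy over general income tax: CHF 94950 − CHF 18918 = CHF 76032.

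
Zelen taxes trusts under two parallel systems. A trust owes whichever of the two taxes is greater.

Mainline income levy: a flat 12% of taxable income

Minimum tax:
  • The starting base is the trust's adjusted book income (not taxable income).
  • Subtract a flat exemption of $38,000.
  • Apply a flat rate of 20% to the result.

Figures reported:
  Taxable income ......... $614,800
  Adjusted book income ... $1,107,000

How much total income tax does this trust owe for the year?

Mainline income levy:
  $614,800 × 12% = $73,776

Minimum tax:
  Base (adjusted book income): $1,107,000
  Less exemption $38,000 → base $1,069,000
  $1,069,000 × 20% = $213,800

$213,800 > $73,776, so the minimum tax is the binding amount.

$213,800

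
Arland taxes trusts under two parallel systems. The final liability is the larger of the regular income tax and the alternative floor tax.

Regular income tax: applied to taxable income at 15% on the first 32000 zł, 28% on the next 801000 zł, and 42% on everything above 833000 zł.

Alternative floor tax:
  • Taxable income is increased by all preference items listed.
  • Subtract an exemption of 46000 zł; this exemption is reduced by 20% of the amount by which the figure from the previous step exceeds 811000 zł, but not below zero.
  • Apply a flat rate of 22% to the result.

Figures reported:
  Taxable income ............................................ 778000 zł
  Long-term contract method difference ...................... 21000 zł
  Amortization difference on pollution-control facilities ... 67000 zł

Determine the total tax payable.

Regular income tax:
  32000 zł × 15% = 4800 zł
  746000 zł × 28% = 208880 zł
  → 213680 zł

Alternative floor tax:
  Adjusted income: 778000 zł + 21000 zł + 67000 zł = 866000 zł
  Exemption: 46000 zł − 20% × (866000 zł − 811000 zł) = 46000 zł − 11000 zł = 35000 zł
  Base: 866000 zł − 35000 zł = 831000 zł
  831000 zł × 22% = 182820 zł

213680 zł > 182820 zł, so the regular income tax governs.

213680 zł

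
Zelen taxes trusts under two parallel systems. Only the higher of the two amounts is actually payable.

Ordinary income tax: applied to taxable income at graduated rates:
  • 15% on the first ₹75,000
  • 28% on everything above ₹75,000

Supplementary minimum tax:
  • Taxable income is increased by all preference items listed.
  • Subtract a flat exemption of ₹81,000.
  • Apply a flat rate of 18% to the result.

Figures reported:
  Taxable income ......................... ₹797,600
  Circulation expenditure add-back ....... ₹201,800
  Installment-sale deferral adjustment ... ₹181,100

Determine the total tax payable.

Supplementary minimum tax:
  Adjusted income: ₹797,600 + ₹201,800 + ₹181,100 = ₹1,180,500
  Less exemption ₹81,000 → base ₹1,099,500
  ₹1,099,500 × 18% = ₹197,910

Ordinary income tax:
  ₹75,000 × 15% = ₹11,250
  ₹722,600 × 28% = ₹202,328
  → ₹213,578

₹213,578 > ₹197,910, so the ordinary income tax governs.

₹213,578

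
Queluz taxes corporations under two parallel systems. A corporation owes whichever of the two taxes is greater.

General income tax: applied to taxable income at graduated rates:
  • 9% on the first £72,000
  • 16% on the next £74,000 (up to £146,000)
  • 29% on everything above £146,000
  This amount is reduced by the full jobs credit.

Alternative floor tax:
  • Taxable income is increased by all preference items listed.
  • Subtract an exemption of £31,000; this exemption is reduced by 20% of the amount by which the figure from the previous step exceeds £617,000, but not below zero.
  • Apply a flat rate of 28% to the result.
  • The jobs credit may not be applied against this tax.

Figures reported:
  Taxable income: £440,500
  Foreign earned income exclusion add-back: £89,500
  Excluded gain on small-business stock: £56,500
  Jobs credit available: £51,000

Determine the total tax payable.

Alternative floor tax:
  Adjusted income: £440,500 + £89,500 + £56,500 = £586,500
  Exemption: £586,500 ≤ £617,000, so full £31,000 applies
  Base: £586,500 − £31,000 = £555,500
  £555,500 × 28% = £155,540

General income tax:
  £72,000 × 9% = £6,480
  £74,000 × 16% = £11,840
  £294,500 × 29% = £85,405
  → £103,725
  Less jobs credit £51,000 → £52,725

£155,540 > £52,725, so the alternative floor tax is the binding amount.

£155,540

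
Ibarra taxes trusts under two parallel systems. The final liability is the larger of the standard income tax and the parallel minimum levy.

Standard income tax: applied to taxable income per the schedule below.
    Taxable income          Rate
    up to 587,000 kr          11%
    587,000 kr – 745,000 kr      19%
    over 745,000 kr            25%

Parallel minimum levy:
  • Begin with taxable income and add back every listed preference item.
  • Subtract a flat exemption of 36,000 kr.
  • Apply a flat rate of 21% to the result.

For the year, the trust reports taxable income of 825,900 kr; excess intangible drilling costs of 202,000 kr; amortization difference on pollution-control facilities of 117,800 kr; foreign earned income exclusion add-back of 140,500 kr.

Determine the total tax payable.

262,542 kr

Parallel minimum levy:
  Adjusted income: 825,900 kr + 202,000 kr + 117,800 kr + 140,500 kr = 1,286,200 kr
  Less exemption 36,000 kr → base 1,250,200 kr
  1,250,200 kr × 21% = 262,542 kr

Standard income tax:
  587,000 kr × 11% = 64,570 kr
  158,000 kr × 19% = 30,020 kr
  80,900 kr × 25% = 20,225 kr
  → 114,815 kr

262,542 kr > 114,815 kr, so the parallel minimum levy is the binding amount.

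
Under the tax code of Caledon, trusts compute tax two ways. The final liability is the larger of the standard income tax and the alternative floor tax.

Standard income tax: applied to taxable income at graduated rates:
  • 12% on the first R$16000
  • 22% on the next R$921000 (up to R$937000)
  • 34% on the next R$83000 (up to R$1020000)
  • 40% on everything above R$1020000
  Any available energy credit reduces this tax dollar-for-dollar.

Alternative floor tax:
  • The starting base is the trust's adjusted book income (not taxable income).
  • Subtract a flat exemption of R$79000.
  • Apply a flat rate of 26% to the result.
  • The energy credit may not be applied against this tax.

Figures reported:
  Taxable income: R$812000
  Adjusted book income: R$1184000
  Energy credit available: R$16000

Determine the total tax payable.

R$287300

Alternative floor tax:
  Base (adjusted book income): R$1184000
  Less exemption R$79000 → base R$1105000
  R$1105000 × 26% = R$287300

Standard income tax:
  R$16000 × 12% = R$1920
  R$796000 × 22% = R$175120
  → R$177040
  Less energy credit R$16000 → R$161040

R$287300 > R$161040, so the alternative floor tax is the binding amount.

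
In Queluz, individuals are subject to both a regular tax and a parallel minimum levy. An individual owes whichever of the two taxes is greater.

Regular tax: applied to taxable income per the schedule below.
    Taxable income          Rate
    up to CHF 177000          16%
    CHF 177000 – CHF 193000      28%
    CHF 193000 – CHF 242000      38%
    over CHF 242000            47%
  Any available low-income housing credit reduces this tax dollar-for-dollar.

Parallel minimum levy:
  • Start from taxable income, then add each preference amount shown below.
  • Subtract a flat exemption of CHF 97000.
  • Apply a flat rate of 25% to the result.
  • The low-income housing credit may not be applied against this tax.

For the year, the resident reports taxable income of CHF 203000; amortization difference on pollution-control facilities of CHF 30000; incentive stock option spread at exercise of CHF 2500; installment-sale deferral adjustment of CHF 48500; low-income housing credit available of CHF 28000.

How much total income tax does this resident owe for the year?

CHF 46750

Parallel minimum levy:
  Adjusted income: CHF 203000 + CHF 30000 + CHF 2500 + CHF 48500 = CHF 284000
  Less exemption CHF 97000 → base CHF 187000
  CHF 187000 × 25% = CHF 46750

Regular tax:
  CHF 177000 × 16% = CHF 28320
  CHF 16000 × 28% = CHF 4480
  CHF 10000 × 38% = CHF 3800
  → CHF 36600
  Less low-income housing credit CHF 28000 → CHF 8600

CHF 46750 > CHF 8600, so the parallel minimum levy is the binding amount.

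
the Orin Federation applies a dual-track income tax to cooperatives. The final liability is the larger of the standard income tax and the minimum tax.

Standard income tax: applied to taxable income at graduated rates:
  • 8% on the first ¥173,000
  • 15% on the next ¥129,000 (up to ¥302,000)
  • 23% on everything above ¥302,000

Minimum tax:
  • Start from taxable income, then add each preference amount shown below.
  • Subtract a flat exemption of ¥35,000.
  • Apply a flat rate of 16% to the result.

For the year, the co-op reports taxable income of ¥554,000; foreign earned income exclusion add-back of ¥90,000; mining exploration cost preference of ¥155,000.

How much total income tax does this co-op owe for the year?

Minimum tax:
  Adjusted income: ¥554,000 + ¥90,000 + ¥155,000 = ¥799,000
  Less exemption ¥35,000 → base ¥764,000
  ¥764,000 × 16% = ¥122,240

Standard income tax:
  ¥173,000 × 8% = ¥13,840
  ¥129,000 × 15% = ¥19,350
  ¥252,000 × 23% = ¥57,960
  → ¥91,150

¥122,240 > ¥91,150, so the minimum tax is the binding amount.

¥122,240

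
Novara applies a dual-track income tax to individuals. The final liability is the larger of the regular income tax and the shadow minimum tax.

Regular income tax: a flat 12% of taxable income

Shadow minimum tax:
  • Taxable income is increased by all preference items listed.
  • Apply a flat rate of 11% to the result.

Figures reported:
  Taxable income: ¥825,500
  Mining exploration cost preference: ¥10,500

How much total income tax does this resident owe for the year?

Regular income tax:
  ¥825,500 × 12% = ¥99,060

Shadow minimum tax:
  Adjusted income: ¥825,500 + ¥10,500 = ¥836,000
  ¥836,000 × 11% = ¥91,960

¥99,060 > ¥91,960, so the regular income tax governs.

¥99,060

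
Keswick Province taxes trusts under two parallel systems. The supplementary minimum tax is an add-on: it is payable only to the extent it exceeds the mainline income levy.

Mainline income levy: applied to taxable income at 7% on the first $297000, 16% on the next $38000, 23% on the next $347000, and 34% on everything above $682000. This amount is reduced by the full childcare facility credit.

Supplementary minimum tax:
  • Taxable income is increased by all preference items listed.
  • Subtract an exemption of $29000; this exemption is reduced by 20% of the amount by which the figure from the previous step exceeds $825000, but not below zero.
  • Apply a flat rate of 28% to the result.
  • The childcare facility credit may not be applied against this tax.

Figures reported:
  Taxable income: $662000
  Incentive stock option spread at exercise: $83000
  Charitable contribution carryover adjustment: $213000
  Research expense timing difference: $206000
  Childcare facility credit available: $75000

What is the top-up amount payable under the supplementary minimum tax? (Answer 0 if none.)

Mainline income levy:
  $297000 × 7% = $20790
  $38000 × 16% = $6080
  $327000 × 23% = $75210
  → $102080
  Less childcare facility credit $75000 → $27080

Supplementary minimum tax:
  Adjusted income: $662000 + $83000 + $213000 + $206000 = $1164000
  Exemption: 20% × ($1164000 − $825000) = $67800 ≥ $29000, so the exemption is fully phased out
  Base: $1164000 − $0 = $1164000
  $1164000 × 28% = $325920

Excess of supplementary minimum tax over mainline income levy: $325920 − $27080 = $298840.

$298840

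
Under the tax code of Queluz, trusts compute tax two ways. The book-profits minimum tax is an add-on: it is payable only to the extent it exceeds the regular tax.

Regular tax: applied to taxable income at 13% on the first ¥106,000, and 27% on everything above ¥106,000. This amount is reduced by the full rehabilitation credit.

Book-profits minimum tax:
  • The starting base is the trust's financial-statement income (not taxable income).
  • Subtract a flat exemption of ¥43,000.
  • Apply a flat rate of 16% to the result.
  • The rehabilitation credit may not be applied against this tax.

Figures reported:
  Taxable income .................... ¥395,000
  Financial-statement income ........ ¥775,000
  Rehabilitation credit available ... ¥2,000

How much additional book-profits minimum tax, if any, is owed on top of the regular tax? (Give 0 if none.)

¥27,310

Regular tax:
  ¥106,000 × 13% = ¥13,780
  ¥289,000 × 27% = ¥78,030
  → ¥91,810
  Less rehabilitation credit ¥2,000 → ¥89,810

Book-profits minimum tax:
  Base (financial-statement income): ¥775,000
  Less exemption ¥43,000 → base ¥732,000
  ¥732,000 × 16% = ¥117,120

Excess of book-profits minimum tax over regular tax: ¥117,120 − ¥89,810 = ¥27,310.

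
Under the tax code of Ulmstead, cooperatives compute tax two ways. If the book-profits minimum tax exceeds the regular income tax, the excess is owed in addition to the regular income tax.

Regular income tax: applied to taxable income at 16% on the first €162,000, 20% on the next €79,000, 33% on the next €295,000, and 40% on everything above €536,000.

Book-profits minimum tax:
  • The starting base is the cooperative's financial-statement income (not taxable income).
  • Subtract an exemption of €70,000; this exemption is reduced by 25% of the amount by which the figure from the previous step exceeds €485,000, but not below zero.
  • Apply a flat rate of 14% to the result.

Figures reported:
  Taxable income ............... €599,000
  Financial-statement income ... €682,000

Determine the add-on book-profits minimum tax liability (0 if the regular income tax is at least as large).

€0

Book-profits minimum tax:
  Base (financial-statement income): €682,000
  Exemption: €70,000 − 25% × (€682,000 − €485,000) = €70,000 − €49,250 = €20,750
  Base: €682,000 − €20,750 = €661,250
  €661,250 × 14% = €92,575

Regular income tax:
  €162,000 × 16% = €25,920
  €79,000 × 20% = €15,800
  €295,000 × 33% = €97,350
  €63,000 × 40% = €25,200
  → €164,270

€92,575 ≤ €164,270, so no add-on is due.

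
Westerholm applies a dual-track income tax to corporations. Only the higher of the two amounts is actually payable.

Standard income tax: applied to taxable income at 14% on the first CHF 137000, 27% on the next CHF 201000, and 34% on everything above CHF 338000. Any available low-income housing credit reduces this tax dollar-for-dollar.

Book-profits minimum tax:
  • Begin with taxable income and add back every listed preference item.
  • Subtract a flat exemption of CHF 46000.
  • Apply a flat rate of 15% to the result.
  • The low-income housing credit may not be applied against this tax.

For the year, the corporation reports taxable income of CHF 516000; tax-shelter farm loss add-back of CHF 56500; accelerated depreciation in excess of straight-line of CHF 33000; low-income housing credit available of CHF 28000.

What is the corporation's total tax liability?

Book-profits minimum tax:
  Adjusted income: CHF 516000 + CHF 56500 + CHF 33000 = CHF 605500
  Less exemption CHF 46000 → base CHF 559500
  CHF 559500 × 15% = CHF 83925

Standard income tax:
  CHF 137000 × 14% = CHF 19180
  CHF 201000 × 27% = CHF 54270
  CHF 178000 × 34% = CHF 60520
  → CHF 133970
  Less low-income housing credit CHF 28000 → CHF 105970

CHF 105970 > CHF 83925, so the standard income tax governs.

CHF 105970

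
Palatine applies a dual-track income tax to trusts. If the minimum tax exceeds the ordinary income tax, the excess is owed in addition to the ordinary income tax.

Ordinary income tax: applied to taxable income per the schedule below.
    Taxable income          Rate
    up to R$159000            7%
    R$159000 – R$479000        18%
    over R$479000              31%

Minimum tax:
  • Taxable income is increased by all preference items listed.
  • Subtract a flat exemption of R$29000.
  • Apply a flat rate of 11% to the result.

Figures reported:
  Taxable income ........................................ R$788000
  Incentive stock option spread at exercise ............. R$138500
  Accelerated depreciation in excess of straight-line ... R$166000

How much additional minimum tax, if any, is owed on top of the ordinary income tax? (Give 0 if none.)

R$0

Ordinary income tax:
  R$159000 × 7% = R$11130
  R$320000 × 18% = R$57600
  R$309000 × 31% = R$95790
  → R$164520

Minimum tax:
  Adjusted income: R$788000 + R$138500 + R$166000 = R$1092500
  Less exemption R$29000 → base R$1063500
  R$1063500 × 11% = R$116985

R$116985 ≤ R$164520, so no add-on is due.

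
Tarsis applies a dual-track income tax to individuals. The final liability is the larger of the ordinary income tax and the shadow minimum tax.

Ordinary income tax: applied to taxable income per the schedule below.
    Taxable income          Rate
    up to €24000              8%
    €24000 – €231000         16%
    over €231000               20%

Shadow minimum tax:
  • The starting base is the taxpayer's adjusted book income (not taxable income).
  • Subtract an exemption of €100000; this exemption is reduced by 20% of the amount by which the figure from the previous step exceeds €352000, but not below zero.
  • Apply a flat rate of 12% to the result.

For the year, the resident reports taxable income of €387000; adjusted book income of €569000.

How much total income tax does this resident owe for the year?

€66240

Shadow minimum tax:
  Base (adjusted book income): €569000
  Exemption: €100000 − 20% × (€569000 − €352000) = €100000 − €43400 = €56600
  Base: €569000 − €56600 = €512400
  €512400 × 12% = €61488

Ordinary income tax:
  €24000 × 8% = €1920
  €207000 × 16% = €33120
  €156000 × 20% = €31200
  → €66240

€66240 > €61488, so the ordinary income tax governs.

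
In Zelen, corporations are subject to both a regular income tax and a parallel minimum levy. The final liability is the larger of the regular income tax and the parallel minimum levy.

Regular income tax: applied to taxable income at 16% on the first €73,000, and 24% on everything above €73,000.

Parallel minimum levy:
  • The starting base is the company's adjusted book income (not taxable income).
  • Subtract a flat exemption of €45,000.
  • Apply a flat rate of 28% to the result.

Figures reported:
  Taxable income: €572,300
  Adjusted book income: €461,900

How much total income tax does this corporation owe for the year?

€131,512

Parallel minimum levy:
  Base (adjusted book income): €461,900
  Less exemption €45,000 → base €416,900
  €416,900 × 28% = €116,732

Regular income tax:
  €73,000 × 16% = €11,680
  €499,300 × 24% = €119,832
  → €131,512

€131,512 > €116,732, so the regular income tax governs.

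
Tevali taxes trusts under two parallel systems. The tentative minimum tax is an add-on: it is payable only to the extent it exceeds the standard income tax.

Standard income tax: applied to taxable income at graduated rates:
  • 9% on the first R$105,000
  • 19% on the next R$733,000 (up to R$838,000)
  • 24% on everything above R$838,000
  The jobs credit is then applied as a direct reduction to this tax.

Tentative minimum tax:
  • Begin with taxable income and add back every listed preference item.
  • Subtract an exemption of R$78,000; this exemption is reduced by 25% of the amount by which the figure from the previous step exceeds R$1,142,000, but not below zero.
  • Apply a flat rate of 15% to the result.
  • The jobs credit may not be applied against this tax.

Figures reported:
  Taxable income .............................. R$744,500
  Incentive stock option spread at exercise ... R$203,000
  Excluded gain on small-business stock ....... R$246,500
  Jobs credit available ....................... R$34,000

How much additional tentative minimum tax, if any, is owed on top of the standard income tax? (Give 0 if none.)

Standard income tax:
  R$105,000 × 9% = R$9,450
  R$639,500 × 19% = R$121,505
  → R$130,955
  Less jobs credit R$34,000 → R$96,955

Tentative minimum tax:
  Adjusted income: R$744,500 + R$203,000 + R$246,500 = R$1,194,000
  Exemption: R$78,000 − 25% × (R$1,194,000 − R$1,142,000) = R$78,000 − R$13,000 = R$65,000
  Base: R$1,194,000 − R$65,000 = R$1,129,000
  R$1,129,000 × 15% = R$169,350

Excess of tentative minimum tax over standard income tax: R$169,350 − R$96,955 = R$72,395.

R$72,395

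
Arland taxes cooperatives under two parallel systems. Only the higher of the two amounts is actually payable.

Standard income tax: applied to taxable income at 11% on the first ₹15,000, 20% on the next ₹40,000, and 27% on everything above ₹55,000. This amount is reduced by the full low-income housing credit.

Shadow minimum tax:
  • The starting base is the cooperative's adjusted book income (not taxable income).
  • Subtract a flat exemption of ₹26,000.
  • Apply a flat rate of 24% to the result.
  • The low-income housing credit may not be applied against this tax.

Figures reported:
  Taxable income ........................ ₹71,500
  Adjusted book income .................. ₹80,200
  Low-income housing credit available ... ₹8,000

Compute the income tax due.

Standard income tax:
  ₹15,000 × 11% = ₹1,650
  ₹40,000 × 20% = ₹8,000
  ₹16,500 × 27% = ₹4,455
  → ₹14,105
  Less low-income housing credit ₹8,000 → ₹6,105

Shadow minimum tax:
  Base (adjusted book income): ₹80,200
  Less exemption ₹26,000 → base ₹54,200
  ₹54,200 × 24% = ₹13,008

₹13,008 > ₹6,105, so the shadow minimum tax is the binding amount.

₹13,008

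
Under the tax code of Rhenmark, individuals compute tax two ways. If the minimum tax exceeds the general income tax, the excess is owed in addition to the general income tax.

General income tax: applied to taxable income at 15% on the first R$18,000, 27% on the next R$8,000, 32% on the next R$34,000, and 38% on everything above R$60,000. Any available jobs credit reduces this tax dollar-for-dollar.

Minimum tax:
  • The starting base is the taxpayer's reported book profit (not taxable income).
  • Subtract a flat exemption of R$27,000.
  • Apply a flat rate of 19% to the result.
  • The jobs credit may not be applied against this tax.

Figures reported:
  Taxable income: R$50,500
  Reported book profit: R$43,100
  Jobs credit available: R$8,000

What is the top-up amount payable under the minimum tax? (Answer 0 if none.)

General income tax:
  R$18,000 × 15% = R$2,700
  R$8,000 × 27% = R$2,160
  R$24,500 × 32% = R$7,840
  → R$12,700
  Less jobs credit R$8,000 → R$4,700

Minimum tax:
  Base (reported book profit): R$43,100
  Less exemption R$27,000 → base R$16,100
  R$16,100 × 19% = R$3,059

R$3,059 ≤ R$4,700, so no add-on is due.

R$0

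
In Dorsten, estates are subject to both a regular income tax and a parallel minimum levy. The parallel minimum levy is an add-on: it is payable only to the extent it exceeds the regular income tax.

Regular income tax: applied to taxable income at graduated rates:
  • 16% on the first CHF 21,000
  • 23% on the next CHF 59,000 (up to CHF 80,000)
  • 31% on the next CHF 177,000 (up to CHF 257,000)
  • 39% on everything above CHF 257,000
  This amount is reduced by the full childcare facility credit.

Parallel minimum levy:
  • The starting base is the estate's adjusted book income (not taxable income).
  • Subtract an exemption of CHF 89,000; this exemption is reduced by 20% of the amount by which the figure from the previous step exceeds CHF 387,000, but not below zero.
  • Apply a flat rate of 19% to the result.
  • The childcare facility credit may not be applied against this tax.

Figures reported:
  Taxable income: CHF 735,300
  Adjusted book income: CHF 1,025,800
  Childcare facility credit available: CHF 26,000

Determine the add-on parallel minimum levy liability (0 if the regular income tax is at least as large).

Parallel minimum levy:
  Base (adjusted book income): CHF 1,025,800
  Exemption: 20% × (CHF 1,025,800 − CHF 387,000) = CHF 127,760 ≥ CHF 89,000, so the exemption is fully phased out
  Base: CHF 1,025,800 − CHF 0 = CHF 1,025,800
  CHF 1,025,800 × 19% = CHF 194,902

Regular income tax:
  CHF 21,000 × 16% = CHF 3,360
  CHF 59,000 × 23% = CHF 13,570
  CHF 177,000 × 31% = CHF 54,870
  CHF 478,300 × 39% = CHF 186,537
  → CHF 258,337
  Less childcare facility credit CHF 26,000 → CHF 232,337

CHF 194,902 ≤ CHF 232,337, so no add-on is due.

CHF 0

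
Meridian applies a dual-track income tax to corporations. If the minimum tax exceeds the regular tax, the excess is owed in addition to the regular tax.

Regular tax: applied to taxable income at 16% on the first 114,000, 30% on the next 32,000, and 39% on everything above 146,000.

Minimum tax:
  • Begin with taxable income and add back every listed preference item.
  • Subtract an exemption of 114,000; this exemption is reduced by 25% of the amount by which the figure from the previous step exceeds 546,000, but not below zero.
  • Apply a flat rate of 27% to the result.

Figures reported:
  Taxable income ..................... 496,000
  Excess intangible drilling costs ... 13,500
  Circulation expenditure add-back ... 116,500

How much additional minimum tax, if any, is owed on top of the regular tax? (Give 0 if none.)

Regular tax:
  114,000 × 16% = 18,240
  32,000 × 30% = 9,600
  350,000 × 39% = 136,500
  → 164,340

Minimum tax:
  Adjusted income: 496,000 + 13,500 + 116,500 = 626,000
  Exemption: 114,000 − 25% × (626,000 − 546,000) = 114,000 − 20,000 = 94,000
  Base: 626,000 − 94,000 = 532,000
  532,000 × 27% = 143,640

143,640 ≤ 164,340, so no add-on is due.

0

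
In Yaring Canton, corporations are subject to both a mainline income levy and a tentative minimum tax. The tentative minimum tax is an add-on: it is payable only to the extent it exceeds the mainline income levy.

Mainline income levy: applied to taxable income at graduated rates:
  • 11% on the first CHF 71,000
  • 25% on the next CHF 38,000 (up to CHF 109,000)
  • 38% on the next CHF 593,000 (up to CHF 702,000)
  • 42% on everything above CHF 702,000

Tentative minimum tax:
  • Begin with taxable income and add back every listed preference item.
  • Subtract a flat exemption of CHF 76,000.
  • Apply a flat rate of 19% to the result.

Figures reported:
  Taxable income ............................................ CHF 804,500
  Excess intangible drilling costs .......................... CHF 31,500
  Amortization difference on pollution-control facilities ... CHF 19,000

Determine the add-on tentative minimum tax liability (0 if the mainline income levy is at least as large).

Tentative minimum tax:
  Adjusted income: CHF 804,500 + CHF 31,500 + CHF 19,000 = CHF 855,000
  Less exemption CHF 76,000 → base CHF 779,000
  CHF 779,000 × 19% = CHF 148,010

Mainline income levy:
  CHF 71,000 × 11% = CHF 7,810
  CHF 38,000 × 25% = CHF 9,500
  CHF 593,000 × 38% = CHF 225,340
  CHF 102,500 × 42% = CHF 43,050
  → CHF 285,700

CHF 148,010 ≤ CHF 285,700, so no add-on is due.

CHF 0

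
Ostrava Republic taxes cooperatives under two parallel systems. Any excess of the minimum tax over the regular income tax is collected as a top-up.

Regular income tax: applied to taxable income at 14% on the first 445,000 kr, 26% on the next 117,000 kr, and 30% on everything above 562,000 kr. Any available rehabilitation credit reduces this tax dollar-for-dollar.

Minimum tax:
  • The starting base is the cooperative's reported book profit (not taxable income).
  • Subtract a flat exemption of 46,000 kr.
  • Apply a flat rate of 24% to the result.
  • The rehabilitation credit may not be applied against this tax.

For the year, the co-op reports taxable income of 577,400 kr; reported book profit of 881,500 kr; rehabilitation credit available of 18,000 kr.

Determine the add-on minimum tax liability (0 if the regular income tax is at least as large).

121,180 kr

Regular income tax:
  445,000 kr × 14% = 62,300 kr
  117,000 kr × 26% = 30,420 kr
  15,400 kr × 30% = 4,620 kr
  → 97,340 kr
  Less rehabilitation credit 18,000 kr → 79,340 kr

Minimum tax:
  Base (reported book profit): 881,500 kr
  Less exemption 46,000 kr → base 835,500 kr
  835,500 kr × 24% = 200,520 kr

Excess of minimum tax over regular income tax: 200,520 kr − 79,340 kr = 121,180 kr.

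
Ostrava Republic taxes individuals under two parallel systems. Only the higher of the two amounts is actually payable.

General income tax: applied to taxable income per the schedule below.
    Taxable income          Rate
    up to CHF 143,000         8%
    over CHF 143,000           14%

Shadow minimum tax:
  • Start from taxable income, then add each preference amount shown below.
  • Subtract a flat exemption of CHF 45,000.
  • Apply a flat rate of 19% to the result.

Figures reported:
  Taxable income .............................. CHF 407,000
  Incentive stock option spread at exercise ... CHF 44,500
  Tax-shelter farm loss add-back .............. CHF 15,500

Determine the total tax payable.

CHF 80,180

General income tax:
  CHF 143,000 × 8% = CHF 11,440
  CHF 264,000 × 14% = CHF 36,960
  → CHF 48,400

Shadow minimum tax:
  Adjusted income: CHF 407,000 + CHF 44,500 + CHF 15,500 = CHF 467,000
  Less exemption CHF 45,000 → base CHF 422,000
  CHF 422,000 × 19% = CHF 80,180

CHF 80,180 > CHF 48,400, so the shadow minimum tax is the binding amount.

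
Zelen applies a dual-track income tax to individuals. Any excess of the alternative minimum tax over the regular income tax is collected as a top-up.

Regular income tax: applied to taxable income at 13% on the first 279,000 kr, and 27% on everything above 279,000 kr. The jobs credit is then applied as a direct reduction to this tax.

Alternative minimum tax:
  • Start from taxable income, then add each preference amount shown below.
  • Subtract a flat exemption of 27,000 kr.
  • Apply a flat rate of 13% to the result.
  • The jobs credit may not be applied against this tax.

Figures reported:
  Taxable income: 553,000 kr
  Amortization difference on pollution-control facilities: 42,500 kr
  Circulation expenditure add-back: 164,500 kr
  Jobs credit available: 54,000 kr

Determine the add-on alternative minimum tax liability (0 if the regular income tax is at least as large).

Alternative minimum tax:
  Adjusted income: 553,000 kr + 42,500 kr + 164,500 kr = 760,000 kr
  Less exemption 27,000 kr → base 733,000 kr
  733,000 kr × 13% = 95,290 kr

Regular income tax:
  279,000 kr × 13% = 36,270 kr
  274,000 kr × 27% = 73,980 kr
  → 110,250 kr
  Less jobs credit 54,000 kr → 56,250 kr

Excess of alternative minimum tax over regular income tax: 95,290 kr − 56,250 kr = 39,040 kr.

39,040 kr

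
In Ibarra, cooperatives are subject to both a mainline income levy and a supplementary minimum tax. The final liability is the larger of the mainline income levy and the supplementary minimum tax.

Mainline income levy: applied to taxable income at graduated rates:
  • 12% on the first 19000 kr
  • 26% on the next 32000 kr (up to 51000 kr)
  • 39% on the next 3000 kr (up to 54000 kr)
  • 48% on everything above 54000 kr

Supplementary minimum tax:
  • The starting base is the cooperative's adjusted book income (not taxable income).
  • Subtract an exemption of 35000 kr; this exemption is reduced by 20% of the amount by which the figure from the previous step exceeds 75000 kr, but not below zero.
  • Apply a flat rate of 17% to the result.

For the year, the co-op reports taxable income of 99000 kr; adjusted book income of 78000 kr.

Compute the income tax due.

33370 kr

Mainline income levy:
  19000 kr × 12% = 2280 kr
  32000 kr × 26% = 8320 kr
  3000 kr × 39% = 1170 kr
  45000 kr × 48% = 21600 kr
  → 33370 kr

Supplementary minimum tax:
  Base (adjusted book income): 78000 kr
  Exemption: 35000 kr − 20% × (78000 kr − 75000 kr) = 35000 kr − 600 kr = 34400 kr
  Base: 78000 kr − 34400 kr = 43600 kr
  43600 kr × 17% = 7412 kr

33370 kr > 7412 kr, so the mainline income levy governs.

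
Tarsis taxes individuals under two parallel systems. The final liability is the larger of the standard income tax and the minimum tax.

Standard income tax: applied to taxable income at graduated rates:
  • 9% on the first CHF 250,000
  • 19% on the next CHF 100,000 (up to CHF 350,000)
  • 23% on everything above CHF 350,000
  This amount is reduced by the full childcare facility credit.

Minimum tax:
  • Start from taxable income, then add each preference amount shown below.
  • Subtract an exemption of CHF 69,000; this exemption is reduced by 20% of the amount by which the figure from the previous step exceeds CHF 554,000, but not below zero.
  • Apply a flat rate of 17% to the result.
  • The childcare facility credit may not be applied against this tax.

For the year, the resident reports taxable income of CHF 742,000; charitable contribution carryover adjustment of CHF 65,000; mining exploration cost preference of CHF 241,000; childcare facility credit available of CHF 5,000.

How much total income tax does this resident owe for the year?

Minimum tax:
  Adjusted income: CHF 742,000 + CHF 65,000 + CHF 241,000 = CHF 1,048,000
  Exemption: 20% × (CHF 1,048,000 − CHF 554,000) = CHF 98,800 ≥ CHF 69,000, so the exemption is fully phased out
  Base: CHF 1,048,000 − CHF 0 = CHF 1,048,000
  CHF 1,048,000 × 17% = CHF 178,160

Standard income tax:
  CHF 250,000 × 9% = CHF 22,500
  CHF 100,000 × 19% = CHF 19,000
  CHF 392,000 × 23% = CHF 90,160
  → CHF 131,660
  Less childcare facility credit CHF 5,000 → CHF 126,660

CHF 178,160 > CHF 126,660, so the minimum tax is the binding amount.

CHF 178,160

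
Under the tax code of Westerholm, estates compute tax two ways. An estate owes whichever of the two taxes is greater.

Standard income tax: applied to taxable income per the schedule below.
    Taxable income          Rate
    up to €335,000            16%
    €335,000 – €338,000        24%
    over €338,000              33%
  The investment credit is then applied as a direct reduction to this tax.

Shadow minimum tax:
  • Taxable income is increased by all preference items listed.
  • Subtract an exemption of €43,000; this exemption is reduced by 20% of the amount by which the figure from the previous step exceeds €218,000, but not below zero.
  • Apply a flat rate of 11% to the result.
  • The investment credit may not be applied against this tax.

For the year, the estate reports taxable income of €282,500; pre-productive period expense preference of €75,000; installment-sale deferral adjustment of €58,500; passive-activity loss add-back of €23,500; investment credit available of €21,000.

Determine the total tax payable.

Standard income tax:
  €282,500 × 16% = €45,200
  Less investment credit €21,000 → €24,200

Shadow minimum tax:
  Adjusted income: €282,500 + €75,000 + €58,500 + €23,500 = €439,500
  Exemption: 20% × (€439,500 − €218,000) = €44,300 ≥ €43,000, so the exemption is fully phased out
  Base: €439,500 − €0 = €439,500
  €439,500 × 11% = €48,345

€48,345 > €24,200, so the shadow minimum tax is the binding amount.

€48,345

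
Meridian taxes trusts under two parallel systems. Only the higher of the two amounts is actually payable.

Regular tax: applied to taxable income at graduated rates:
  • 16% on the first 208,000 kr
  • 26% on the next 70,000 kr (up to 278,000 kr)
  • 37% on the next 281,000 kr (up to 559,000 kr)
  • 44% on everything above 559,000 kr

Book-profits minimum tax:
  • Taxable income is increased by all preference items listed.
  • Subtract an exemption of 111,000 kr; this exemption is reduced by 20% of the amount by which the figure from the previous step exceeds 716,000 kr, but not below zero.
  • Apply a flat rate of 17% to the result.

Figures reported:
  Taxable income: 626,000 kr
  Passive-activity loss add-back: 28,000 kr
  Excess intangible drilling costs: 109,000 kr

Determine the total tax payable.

Book-profits minimum tax:
  Adjusted income: 626,000 kr + 28,000 kr + 109,000 kr = 763,000 kr
  Exemption: 111,000 kr − 20% × (763,000 kr − 716,000 kr) = 111,000 kr − 9,400 kr = 101,600 kr
  Base: 763,000 kr − 101,600 kr = 661,400 kr
  661,400 kr × 17% = 112,438 kr

Regular tax:
  208,000 kr × 16% = 33,280 kr
  70,000 kr × 26% = 18,200 kr
  281,000 kr × 37% = 103,970 kr
  67,000 kr × 44% = 29,480 kr
  → 184,930 kr

184,930 kr > 112,438 kr, so the regular tax governs.

184,930 kr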